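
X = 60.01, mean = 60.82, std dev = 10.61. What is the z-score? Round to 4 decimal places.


z = (X - mu) / sigma
X - mu = 60.01 - 60.82 = -0.81
z = -0.81 / 10.61 = -81/1061 ≈ -0.076343

-0.0763


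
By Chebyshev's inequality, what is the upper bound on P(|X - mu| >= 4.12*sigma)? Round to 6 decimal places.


P <= 1/k^2
k^2 = 4.12^2 = 16.9744
1/k^2 = 1 / 16.9744 ≈ 0.05891224

0.058912


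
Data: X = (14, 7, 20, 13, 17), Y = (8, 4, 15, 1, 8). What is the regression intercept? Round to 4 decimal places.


a = ybar - b*xbar, where b = sum((xi-xbar)(yi-ybar)) / sum((xi-xbar)^2)
n = 5, xbar = 71/5 = 14.2, ybar = 36/5 = 7.2
Sxy = sum((xi-xbar)(yi-ybar)) = 77.8
Sxx = sum((xi-xbar)^2) = 94.8
b = Sxy / Sxx = 389/474 ≈ 0.820675
a = 7.2 - 0.820675 * 14.2 = -2111/474 ≈ -4.453586

-4.4536


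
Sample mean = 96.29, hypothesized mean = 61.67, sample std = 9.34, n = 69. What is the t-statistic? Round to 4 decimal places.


t = (xbar - mu0) / (s/sqrt(n))
xbar - mu0 = 96.29 - 61.67 = 34.62
sqrt(69) ≈ 8.30662386
s/sqrt(n) = 9.34 / 8.30662386 ≈ 1.12440387
t = 34.62 / 1.12440387 ≈ 30.789649

30.7896


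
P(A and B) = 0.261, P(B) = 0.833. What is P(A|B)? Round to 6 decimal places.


P(A|B) = P(A and B) / P(B) = 0.261 / 0.833 = 261/833 ≈ 0.31332533

0.313325


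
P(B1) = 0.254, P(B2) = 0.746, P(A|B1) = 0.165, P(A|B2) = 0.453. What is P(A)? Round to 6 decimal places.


P(A) = P(A|B1)*P(B1) + P(A|B2)*P(B2)
P(A|B1)*P(B1) = 0.165 * 0.254 = 0.04191
P(A|B2)*P(B2) = 0.453 * 0.746 = 0.337938
P(A) = 0.04191 + 0.337938 = 0.379848

0.379848


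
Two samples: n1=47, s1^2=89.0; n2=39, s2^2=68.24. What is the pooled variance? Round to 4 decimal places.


sp^2 = ((n1-1)*s1^2 + (n2-1)*s2^2)/(n1+n2-2)
(n1-1)*s1^2 = 46 * 89.0 = 4094
(n2-1)*s2^2 = 38 * 68.24 = 2593.12
numerator = 4094 + 2593.12 = 6687.12
n1+n2-2 = 84
sp^2 = 6687.12 / 84 = 27863/350 ≈ 79.608571

79.6086


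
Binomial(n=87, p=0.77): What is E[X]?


E[X] = n*p = 87 * 0.77 = 66.99

66.99


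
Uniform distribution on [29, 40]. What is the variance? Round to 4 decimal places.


Var = (b-a)^2 / 12
(b-a)^2 = (40 - 29)^2 = 121
Var = 121/12 ≈ 10.083333

10.0833


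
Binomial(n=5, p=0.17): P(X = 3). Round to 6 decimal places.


P = C(n,k) * p^k * (1-p)^(n-k)
C(5,3) = 10
p^k = 0.17^3 = 0.004913
(1-p)^(n-k) = 0.83^2 = 0.6889
P = 10 * 0.004913 * 0.6889 ≈ 0.033846

0.033846


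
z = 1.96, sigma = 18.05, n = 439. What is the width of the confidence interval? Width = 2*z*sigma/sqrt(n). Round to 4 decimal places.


width = 2*z*sigma/sqrt(n)
2*z*sigma = 2 * 1.96 * 18.05 = 70.756
sqrt(439) ≈ 20.952327
width = 70.756 / 20.952327 ≈ 3.377000

3.3770


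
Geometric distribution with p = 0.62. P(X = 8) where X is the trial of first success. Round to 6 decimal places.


P = (1-p)^(k-1) * p
(1-p)^(k-1) = 0.38^7 ≈ 0.001144156
P = 0.001144156 * 0.62 ≈ 0.0007093766

0.000709


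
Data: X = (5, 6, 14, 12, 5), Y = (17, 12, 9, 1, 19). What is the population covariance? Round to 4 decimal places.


Cov = (1/n)*sum((xi-xbar)(yi-ybar))
n = 5, xbar = 42/5 = 8.4, ybar = 58/5 = 11.6
sum((xi-xbar)(yi-ybar)) = -97.2
Cov = -97.2 / 5 = -19.44

-19.4400


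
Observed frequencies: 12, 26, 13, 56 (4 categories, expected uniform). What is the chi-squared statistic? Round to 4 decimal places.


chi2 = sum((O-E)^2/E), E = total/4
total = 107, E = 107/4 = 26.75
(12 - 26.75)^2 / 26.75 = 217.5625 / 26.75 = 3481/428 ≈ 8.133178
(26 - 26.75)^2 / 26.75 = 0.5625 / 26.75 = 9/428 ≈ 0.021028
(13 - 26.75)^2 / 26.75 = 189.0625 / 26.75 = 3025/428 ≈ 7.067757
(56 - 26.75)^2 / 26.75 = 855.5625 / 26.75 = 13689/428 ≈ 31.983645
chi2 = 5051/107 ≈ 47.205607

47.2056


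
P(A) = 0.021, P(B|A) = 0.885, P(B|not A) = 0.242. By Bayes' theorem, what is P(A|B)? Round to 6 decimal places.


P(A|B) = P(B|A)*P(A) / P(B), P(B) = P(B|A)*P(A) + P(B|not A)*P(not A)
P(B|A)*P(A) = 0.885 * 0.021 = 0.018585
P(B|not A)*P(not A) = 0.242 * 0.979 = 0.236918
P(B) = 0.018585 + 0.236918 = 0.255503
P(A|B) = 0.018585 / 0.255503 ≈ 0.07273887

0.072739


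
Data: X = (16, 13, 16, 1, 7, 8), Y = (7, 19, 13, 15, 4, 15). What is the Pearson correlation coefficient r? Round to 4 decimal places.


r = sum((xi-xbar)(yi-ybar)) / sqrt(sum((xi-xbar)^2) * sum((yi-ybar)^2))
n = 6, xbar = 61/6 ≈ 10.166667, ybar = 73/6 ≈ 12.166667
Sxy = sum((xi-xbar)(yi-ybar)) = -73/6 ≈ -12.166667
Sxx = sum((xi-xbar)^2) = 1049/6 ≈ 174.833333
Syy = sum((yi-ybar)^2) = 941/6 ≈ 156.833333
sqrt(Sxx*Syy) ≈ 165.588932
r = Sxy / sqrt(Sxx*Syy) = -12.166667 / 165.588932 ≈ -0.073475

-0.0735


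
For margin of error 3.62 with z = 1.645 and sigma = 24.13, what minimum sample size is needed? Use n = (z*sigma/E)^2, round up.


z*sigma/E = 1.645 * 24.13 / 3.62 ≈ 10.965152
(z*sigma/E)^2 ≈ 120.234557
round up: n = 121

121


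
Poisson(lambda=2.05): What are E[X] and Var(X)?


E[X] = Var(X) = lambda = 2.05

2.05, 2.05


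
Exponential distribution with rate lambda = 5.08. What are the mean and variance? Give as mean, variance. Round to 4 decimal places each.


mean = 1/lam, var = 1/lam^2
mean = 1 / 5.08 = 25/127 ≈ 0.196850
lam^2 = 5.08^2 = 25.8064
var = 1 / 25.8064 ≈ 0.038750

0.1969, 0.0388


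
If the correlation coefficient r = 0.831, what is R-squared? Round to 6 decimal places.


R^2 = r^2 = (0.831)^2 = 0.690561

0.690561


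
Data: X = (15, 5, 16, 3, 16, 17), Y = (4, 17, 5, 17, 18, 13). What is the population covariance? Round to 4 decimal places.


Cov = (1/n)*sum((xi-xbar)(yi-ybar))
n = 6, xbar = 72/6 = 12, ybar = 74/6 = 37/3 ≈ 12.333333
sum((xi-xbar)(yi-ybar)) = -103
Cov = -103 / 6 = -103/6 ≈ -17.166667

-17.1667


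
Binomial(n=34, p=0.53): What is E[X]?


E[X] = n*p = 34 * 0.53 = 18.02

18.02


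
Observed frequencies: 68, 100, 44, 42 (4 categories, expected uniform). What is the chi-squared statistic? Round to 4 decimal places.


chi2 = sum((O-E)^2/E), E = total/4
total = 254, E = 254/4 = 63.5
(68 - 63.5)^2 / 63.5 = 20.25 / 63.5 = 81/254 ≈ 0.318898
(100 - 63.5)^2 / 63.5 = 1332.25 / 63.5 = 5329/254 ≈ 20.980315
(44 - 63.5)^2 / 63.5 = 380.25 / 63.5 = 1521/254 ≈ 5.988189
(42 - 63.5)^2 / 63.5 = 462.25 / 63.5 = 1849/254 ≈ 7.279528
chi2 = 4390/127 ≈ 34.566929

34.5669


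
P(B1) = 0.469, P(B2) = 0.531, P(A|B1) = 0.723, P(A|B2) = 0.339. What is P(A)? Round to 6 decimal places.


P(A) = P(A|B1)*P(B1) + P(A|B2)*P(B2)
P(A|B1)*P(B1) = 0.723 * 0.469 = 0.339087
P(A|B2)*P(B2) = 0.339 * 0.531 = 0.180009
P(A) = 0.339087 + 0.180009 = 0.519096

0.519096


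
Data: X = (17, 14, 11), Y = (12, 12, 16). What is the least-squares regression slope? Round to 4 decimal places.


b = sum((xi-xbar)(yi-ybar)) / sum((xi-xbar)^2)
n = 3, xbar = 42/3 = 14, ybar = 40/3 ≈ 13.333333
Sxy = sum((xi-xbar)(yi-ybar)) = -12
Sxx = sum((xi-xbar)^2) = 18
b = Sxy / Sxx = -2/3 ≈ -0.666667

-0.6667


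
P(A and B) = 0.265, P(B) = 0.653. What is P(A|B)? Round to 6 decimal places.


P(A|B) = P(A and B) / P(B) = 0.265 / 0.653 = 265/653 ≈ 0.40581930

0.405819


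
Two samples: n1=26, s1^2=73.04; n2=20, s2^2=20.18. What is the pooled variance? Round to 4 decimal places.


sp^2 = ((n1-1)*s1^2 + (n2-1)*s2^2)/(n1+n2-2)
(n1-1)*s1^2 = 25 * 73.04 = 1826
(n2-1)*s2^2 = 19 * 20.18 = 383.42
numerator = 1826 + 383.42 = 2209.42
n1+n2-2 = 44
sp^2 = 2209.42 / 44 = 110471/2200 ≈ 50.214091

50.2141


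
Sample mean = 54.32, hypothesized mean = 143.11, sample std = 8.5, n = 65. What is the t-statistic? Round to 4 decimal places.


t = (xbar - mu0) / (s/sqrt(n))
xbar - mu0 = 54.32 - 143.11 = -88.79
sqrt(65) ≈ 8.06225775
s/sqrt(n) = 8.5 / 8.06225775 ≈ 1.05429524
t = -88.79 / 1.05429524 ≈ -84.217396

-84.2174


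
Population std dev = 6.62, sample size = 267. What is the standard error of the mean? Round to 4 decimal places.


SE = sigma / sqrt(n)
sqrt(267) ≈ 16.340135
SE = 6.62 / 16.340135 ≈ 0.405137

0.4051


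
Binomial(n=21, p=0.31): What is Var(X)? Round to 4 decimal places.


Var = n*p*(1-p) = 21 * 0.31 * 0.69 = 4.4919

4.4919


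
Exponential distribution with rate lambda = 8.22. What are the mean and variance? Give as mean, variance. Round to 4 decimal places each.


mean = 1/lam, var = 1/lam^2
mean = 1 / 8.22 = 50/411 ≈ 0.121655
lam^2 = 8.22^2 = 67.5684
var = 1 / 67.5684 ≈ 0.014800

0.1217, 0.0148


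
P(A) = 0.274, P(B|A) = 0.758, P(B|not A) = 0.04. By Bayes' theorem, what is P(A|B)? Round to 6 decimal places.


P(A|B) = P(B|A)*P(A) / P(B), P(B) = P(B|A)*P(A) + P(B|not A)*P(not A)
P(B|A)*P(A) = 0.758 * 0.274 = 0.207692
P(B|not A)*P(not A) = 0.04 * 0.726 = 0.02904
P(B) = 0.207692 + 0.02904 = 0.236732
P(A|B) = 0.207692 / 0.236732 ≈ 0.87732964

0.877330


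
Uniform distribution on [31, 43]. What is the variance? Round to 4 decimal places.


Var = (b-a)^2 / 12
(b-a)^2 = (43 - 31)^2 = 144
Var = 144/12 = 12

12.0000


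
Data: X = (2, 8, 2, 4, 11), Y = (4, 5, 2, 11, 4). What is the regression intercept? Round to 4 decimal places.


a = ybar - b*xbar, where b = sum((xi-xbar)(yi-ybar)) / sum((xi-xbar)^2)
n = 5, xbar = 27/5 = 5.4, ybar = 26/5 = 5.2
Sxy = sum((xi-xbar)(yi-ybar)) = -0.4
Sxx = sum((xi-xbar)^2) = 63.2
b = Sxy / Sxx = -1/158 ≈ -0.006329
a = 5.2 - (-0.006329) * 5.4 = 827/158 ≈ 5.234177

5.2342


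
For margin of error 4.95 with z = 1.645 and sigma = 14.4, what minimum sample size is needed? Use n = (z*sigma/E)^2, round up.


z*sigma/E = 1.645 * 14.4 / 4.95 = 1316/275 ≈ 4.785455
(z*sigma/E)^2 ≈ 22.900575
round up: n = 23

23


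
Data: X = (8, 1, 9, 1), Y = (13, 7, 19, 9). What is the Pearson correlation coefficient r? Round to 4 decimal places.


r = sum((xi-xbar)(yi-ybar)) / sqrt(sum((xi-xbar)^2) * sum((yi-ybar)^2))
n = 4, xbar = 19/4 = 4.75, ybar = 48/4 = 12
Sxy = sum((xi-xbar)(yi-ybar)) = 63
Sxx = sum((xi-xbar)^2) = 56.75
Syy = sum((yi-ybar)^2) = 84
sqrt(Sxx*Syy) ≈ 69.043465
r = Sxy / sqrt(Sxx*Syy) = 63 / 69.043465 ≈ 0.912469

0.9125


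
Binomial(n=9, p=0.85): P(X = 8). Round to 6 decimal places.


P = C(n,k) * p^k * (1-p)^(n-k)
C(9,8) = 9
p^k = 0.85^8 ≈ 0.2724905
(1-p)^(n-k) = 0.15^1 = 0.15
P = 9 * 0.2724905 * 0.15 ≈ 0.367862

0.367862


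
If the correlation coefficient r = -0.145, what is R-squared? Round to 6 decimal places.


R^2 = r^2 = (-0.145)^2 = 0.021025

0.021025


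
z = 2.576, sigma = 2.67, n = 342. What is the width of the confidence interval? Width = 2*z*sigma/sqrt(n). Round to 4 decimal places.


width = 2*z*sigma/sqrt(n)
2*z*sigma = 2 * 2.576 * 2.67 = 13.75584
sqrt(342) ≈ 18.493242
width = 13.75584 / 18.493242 ≈ 0.743831

0.7438


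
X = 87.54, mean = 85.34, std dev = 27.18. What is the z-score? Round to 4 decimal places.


z = (X - mu) / sigma
X - mu = 87.54 - 85.34 = 2.2
z = 2.2 / 27.18 = 110/1359 ≈ 0.080942

0.0809


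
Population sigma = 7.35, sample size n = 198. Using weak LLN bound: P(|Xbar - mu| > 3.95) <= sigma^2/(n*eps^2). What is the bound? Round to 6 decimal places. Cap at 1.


bound = min(1, sigma^2/(n*eps^2))
sigma^2 = 7.35^2 = 54.0225
n*eps^2 = 198 * 3.95^2 = 198 * 15.6025 = 3089.295
sigma^2/(n*eps^2) = 54.0225 / 3089.295 ≈ 0.01748700

0.017487


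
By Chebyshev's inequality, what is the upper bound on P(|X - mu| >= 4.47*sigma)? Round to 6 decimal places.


P <= 1/k^2
k^2 = 4.47^2 = 19.9809
1/k^2 = 1 / 19.9809 ≈ 0.05004780

0.050048


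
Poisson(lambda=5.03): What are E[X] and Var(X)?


E[X] = Var(X) = lambda = 5.03

5.03, 5.03


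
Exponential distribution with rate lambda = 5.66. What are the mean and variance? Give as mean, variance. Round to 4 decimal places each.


mean = 1/lam, var = 1/lam^2
mean = 1 / 5.66 = 50/283 ≈ 0.176678
lam^2 = 5.66^2 = 32.0356
var = 1 / 32.0356 ≈ 0.031215

0.1767, 0.0312


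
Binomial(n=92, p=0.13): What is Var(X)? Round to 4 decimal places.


Var = n*p*(1-p) = 92 * 0.13 * 0.87 = 10.4052

10.4052


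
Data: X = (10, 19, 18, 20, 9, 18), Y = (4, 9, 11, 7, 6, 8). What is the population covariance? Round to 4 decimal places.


Cov = (1/n)*sum((xi-xbar)(yi-ybar))
n = 6, xbar = 94/6 = 47/3 ≈ 15.666667, ybar = 45/6 = 7.5
sum((xi-xbar)(yi-ybar)) = 42
Cov = 42 / 6 = 7

7.0000


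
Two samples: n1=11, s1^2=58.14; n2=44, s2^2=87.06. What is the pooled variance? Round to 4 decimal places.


sp^2 = ((n1-1)*s1^2 + (n2-1)*s2^2)/(n1+n2-2)
(n1-1)*s1^2 = 10 * 58.14 = 581.4
(n2-1)*s2^2 = 43 * 87.06 = 3743.58
numerator = 581.4 + 3743.58 = 4324.98
n1+n2-2 = 53
sp^2 = 4324.98 / 53 = 216249/2650 ≈ 81.603396

81.6034


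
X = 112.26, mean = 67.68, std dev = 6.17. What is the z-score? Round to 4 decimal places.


z = (X - mu) / sigma
X - mu = 112.26 - 67.68 = 44.58
z = 44.58 / 6.17 = 4458/617 ≈ 7.225284

7.2253


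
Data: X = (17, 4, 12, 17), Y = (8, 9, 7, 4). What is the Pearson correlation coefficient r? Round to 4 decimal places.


r = sum((xi-xbar)(yi-ybar)) / sqrt(sum((xi-xbar)^2) * sum((yi-ybar)^2))
n = 4, xbar = 50/4 = 12.5, ybar = 28/4 = 7
Sxy = sum((xi-xbar)(yi-ybar)) = -26
Sxx = sum((xi-xbar)^2) = 113
Syy = sum((yi-ybar)^2) = 14
sqrt(Sxx*Syy) ≈ 39.774364
r = Sxy / sqrt(Sxx*Syy) = -26 / 39.774364 ≈ -0.653687

-0.6537


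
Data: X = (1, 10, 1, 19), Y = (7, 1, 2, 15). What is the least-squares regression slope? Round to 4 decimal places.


b = sum((xi-xbar)(yi-ybar)) / sum((xi-xbar)^2)
n = 4, xbar = 31/4 = 7.75, ybar = 25/4 = 6.25
Sxy = sum((xi-xbar)(yi-ybar)) = 110.25
Sxx = sum((xi-xbar)^2) = 222.75
b = Sxy / Sxx = 49/99 ≈ 0.494949

0.4949


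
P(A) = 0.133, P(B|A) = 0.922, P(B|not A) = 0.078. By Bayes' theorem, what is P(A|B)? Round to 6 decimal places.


P(A|B) = P(B|A)*P(A) / P(B), P(B) = P(B|A)*P(A) + P(B|not A)*P(not A)
P(B|A)*P(A) = 0.922 * 0.133 = 0.122626
P(B|not A)*P(not A) = 0.078 * 0.867 = 0.067626
P(B) = 0.122626 + 0.067626 = 0.190252
P(A|B) = 0.122626 / 0.190252 ≈ 0.64454513

0.644545


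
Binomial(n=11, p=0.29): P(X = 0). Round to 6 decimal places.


P = C(n,k) * p^k * (1-p)^(n-k)
C(11,0) = 1
p^k = 0.29^0 = 1
(1-p)^(n-k) = 0.71^11 ≈ 0.02311223
P = 1 * 1 * 0.02311223 ≈ 0.023112

0.023112


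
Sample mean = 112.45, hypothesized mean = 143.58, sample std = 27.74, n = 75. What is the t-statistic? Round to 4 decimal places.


t = (xbar - mu0) / (s/sqrt(n))
xbar - mu0 = 112.45 - 143.58 = -31.13
sqrt(75) ≈ 8.66025404
s/sqrt(n) = 27.74 / 8.66025404 ≈ 3.20313929
t = -31.13 / 3.20313929 ≈ -9.718591

-9.7186


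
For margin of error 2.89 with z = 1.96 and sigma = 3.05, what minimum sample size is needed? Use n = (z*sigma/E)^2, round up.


z*sigma/E = 1.96 * 3.05 / 2.89 = 2989/1445 ≈ 2.068512
(z*sigma/E)^2 ≈ 4.278742
round up: n = 5

5


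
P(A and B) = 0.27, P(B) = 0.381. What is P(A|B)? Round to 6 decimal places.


P(A|B) = P(A and B) / P(B) = 0.27 / 0.381 = 90/127 ≈ 0.70866142

0.708661


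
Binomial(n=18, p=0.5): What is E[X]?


E[X] = n*p = 18 * 0.5 = 9

9


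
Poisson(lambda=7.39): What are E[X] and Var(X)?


E[X] = Var(X) = lambda = 7.39

7.39, 7.39


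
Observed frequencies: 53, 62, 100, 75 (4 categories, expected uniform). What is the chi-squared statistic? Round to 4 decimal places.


chi2 = sum((O-E)^2/E), E = total/4
total = 290, E = 290/4 = 72.5
(53 - 72.5)^2 / 72.5 = 380.25 / 72.5 = 1521/290 ≈ 5.244828
(62 - 72.5)^2 / 72.5 = 110.25 / 72.5 = 441/290 ≈ 1.520690
(100 - 72.5)^2 / 72.5 = 756.25 / 72.5 = 605/58 ≈ 10.431034
(75 - 72.5)^2 / 72.5 = 6.25 / 72.5 = 5/58 ≈ 0.086207
chi2 = 2506/145 ≈ 17.282759

17.2828


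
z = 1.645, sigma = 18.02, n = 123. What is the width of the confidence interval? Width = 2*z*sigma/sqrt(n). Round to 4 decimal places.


width = 2*z*sigma/sqrt(n)
2*z*sigma = 2 * 1.645 * 18.02 = 59.2858
sqrt(123) ≈ 11.090537
width = 59.2858 / 11.090537 ≈ 5.345621

5.3456


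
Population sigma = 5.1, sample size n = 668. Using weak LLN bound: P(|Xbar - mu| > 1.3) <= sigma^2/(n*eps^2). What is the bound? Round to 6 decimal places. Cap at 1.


bound = min(1, sigma^2/(n*eps^2))
sigma^2 = 5.1^2 = 26.01
n*eps^2 = 668 * 1.3^2 = 668 * 1.69 = 1128.92
sigma^2/(n*eps^2) = 26.01 / 1128.92 ≈ 0.02303972

0.023040


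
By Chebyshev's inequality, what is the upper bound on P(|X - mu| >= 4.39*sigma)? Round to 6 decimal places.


P <= 1/k^2
k^2 = 4.39^2 = 19.2721
1/k^2 = 1 / 19.2721 ≈ 0.05188848

0.051888


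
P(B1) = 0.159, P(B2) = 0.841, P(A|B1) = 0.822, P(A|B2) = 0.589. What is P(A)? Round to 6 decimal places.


P(A) = P(A|B1)*P(B1) + P(A|B2)*P(B2)
P(A|B1)*P(B1) = 0.822 * 0.159 = 0.130698
P(A|B2)*P(B2) = 0.589 * 0.841 = 0.495349
P(A) = 0.130698 + 0.495349 = 0.626047

0.626047


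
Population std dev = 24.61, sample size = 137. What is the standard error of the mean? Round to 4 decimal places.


SE = sigma / sqrt(n)
sqrt(137) ≈ 11.704700
SE = 24.61 / 11.704700 ≈ 2.102574

2.1026


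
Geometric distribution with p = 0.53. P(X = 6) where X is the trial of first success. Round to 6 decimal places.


P = (1-p)^(k-1) * p
(1-p)^(k-1) = 0.47^5 ≈ 0.02293450
P = 0.02293450 * 0.53 ≈ 0.01215529

0.012155


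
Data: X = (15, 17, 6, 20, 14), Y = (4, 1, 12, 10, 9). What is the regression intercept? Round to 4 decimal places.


a = ybar - b*xbar, where b = sum((xi-xbar)(yi-ybar)) / sum((xi-xbar)^2)
n = 5, xbar = 72/5 = 14.4, ybar = 36/5 = 7.2
Sxy = sum((xi-xbar)(yi-ybar)) = -43.4
Sxx = sum((xi-xbar)^2) = 109.2
b = Sxy / Sxx = -31/78 ≈ -0.397436
a = 7.2 - (-0.397436) * 14.4 = 168/13 ≈ 12.923077

12.9231


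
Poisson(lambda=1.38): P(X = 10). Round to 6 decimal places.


P = e^(-lam) * lam^k / k!
e^(-1.38) ≈ 0.2515786
lam^k = 1.38^10 ≈ 25.049027
k! = 10! = 3628800
P = 0.2515786 * 25.049027 / 3628800 ≈ 0.000002

0.000002


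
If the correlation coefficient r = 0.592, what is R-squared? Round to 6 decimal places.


R^2 = r^2 = (0.592)^2 = 0.350464

0.350464


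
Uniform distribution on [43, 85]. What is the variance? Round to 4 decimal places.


Var = (b-a)^2 / 12
(b-a)^2 = (85 - 43)^2 = 1764
Var = 1764/12 = 147

147.0000


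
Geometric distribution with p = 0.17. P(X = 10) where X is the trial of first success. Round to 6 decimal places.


P = (1-p)^(k-1) * p
(1-p)^(k-1) = 0.83^9 ≈ 0.1869403
P = 0.1869403 * 0.17 ≈ 0.03177984

0.031780


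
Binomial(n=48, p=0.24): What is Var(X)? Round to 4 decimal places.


Var = n*p*(1-p) = 48 * 0.24 * 0.76 = 8.7552

8.7552


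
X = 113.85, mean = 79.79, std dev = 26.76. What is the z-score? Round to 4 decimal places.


z = (X - mu) / sigma
X - mu = 113.85 - 79.79 = 34.06
z = 34.06 / 26.76 = 1703/1338 ≈ 1.272795

1.2728


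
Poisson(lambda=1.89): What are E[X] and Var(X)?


E[X] = Var(X) = lambda = 1.89

1.89, 1.89


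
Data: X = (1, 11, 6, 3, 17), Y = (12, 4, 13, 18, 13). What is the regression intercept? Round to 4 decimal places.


a = ybar - b*xbar, where b = sum((xi-xbar)(yi-ybar)) / sum((xi-xbar)^2)
n = 5, xbar = 38/5 = 7.6, ybar = 60/5 = 12
Sxy = sum((xi-xbar)(yi-ybar)) = -47
Sxx = sum((xi-xbar)^2) = 167.2
b = Sxy / Sxx = -235/836 ≈ -0.281100
a = 12 - (-0.281100) * 7.6 = 311/22 ≈ 14.136364

14.1364


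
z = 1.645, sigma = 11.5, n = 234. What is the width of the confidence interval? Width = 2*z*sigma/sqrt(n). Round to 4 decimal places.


width = 2*z*sigma/sqrt(n)
2*z*sigma = 2 * 1.645 * 11.5 = 37.835
sqrt(234) ≈ 15.297059
width = 37.835 / 15.297059 ≈ 2.473351

2.4734


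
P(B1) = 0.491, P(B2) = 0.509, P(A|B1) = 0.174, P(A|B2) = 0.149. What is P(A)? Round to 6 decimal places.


P(A) = P(A|B1)*P(B1) + P(A|B2)*P(B2)
P(A|B1)*P(B1) = 0.174 * 0.491 = 0.085434
P(A|B2)*P(B2) = 0.149 * 0.509 = 0.075841
P(A) = 0.085434 + 0.075841 = 0.161275

0.161275


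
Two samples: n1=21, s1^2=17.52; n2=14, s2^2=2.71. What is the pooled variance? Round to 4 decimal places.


sp^2 = ((n1-1)*s1^2 + (n2-1)*s2^2)/(n1+n2-2)
(n1-1)*s1^2 = 20 * 17.52 = 350.4
(n2-1)*s2^2 = 13 * 2.71 = 35.23
numerator = 350.4 + 35.23 = 385.63
n1+n2-2 = 33
sp^2 = 385.63 / 33 = 38563/3300 ≈ 11.685758

11.6858


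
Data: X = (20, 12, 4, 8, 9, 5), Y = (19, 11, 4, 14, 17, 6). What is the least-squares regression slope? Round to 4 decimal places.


b = sum((xi-xbar)(yi-ybar)) / sum((xi-xbar)^2)
n = 6, xbar = 58/6 = 29/3 ≈ 9.666667, ybar = 71/6 ≈ 11.833333
Sxy = sum((xi-xbar)(yi-ybar)) = 410/3 ≈ 136.666667
Sxx = sum((xi-xbar)^2) = 508/3 ≈ 169.333333
b = Sxy / Sxx = 205/254 ≈ 0.807087

0.8071


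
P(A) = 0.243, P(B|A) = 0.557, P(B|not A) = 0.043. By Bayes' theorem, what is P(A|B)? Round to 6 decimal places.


P(A|B) = P(B|A)*P(A) / P(B), P(B) = P(B|A)*P(A) + P(B|not A)*P(not A)
P(B|A)*P(A) = 0.557 * 0.243 = 0.135351
P(B|not A)*P(not A) = 0.043 * 0.757 = 0.032551
P(B) = 0.135351 + 0.032551 = 0.167902
P(A|B) = 0.135351 / 0.167902 ≈ 0.80613096

0.806131


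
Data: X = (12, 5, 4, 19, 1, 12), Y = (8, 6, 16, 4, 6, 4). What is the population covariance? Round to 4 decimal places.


Cov = (1/n)*sum((xi-xbar)(yi-ybar))
n = 6, xbar = 53/6 ≈ 8.833333, ybar = 44/6 = 22/3 ≈ 7.333333
sum((xi-xbar)(yi-ybar)) = -206/3 ≈ -68.666667
Cov = -68.666667 / 6 = -103/9 ≈ -11.444444

-11.4444


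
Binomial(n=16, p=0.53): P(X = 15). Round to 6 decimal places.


P = C(n,k) * p^k * (1-p)^(n-k)
C(16,15) = 16
p^k = 0.53^15 ≈ 0.00007313715
(1-p)^(n-k) = 0.47^1 = 0.47
P = 16 * 0.00007313715 * 0.47 ≈ 0.000550

0.000550


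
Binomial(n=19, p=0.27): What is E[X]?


E[X] = n*p = 19 * 0.27 = 5.13

5.13


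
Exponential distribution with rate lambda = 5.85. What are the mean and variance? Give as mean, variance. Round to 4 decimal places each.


mean = 1/lam, var = 1/lam^2
mean = 1 / 5.85 = 20/117 ≈ 0.170940
lam^2 = 5.85^2 = 34.2225
var = 1 / 34.2225 ≈ 0.029221

0.1709, 0.0292


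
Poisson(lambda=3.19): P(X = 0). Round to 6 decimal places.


P = e^(-lam) * lam^k / k!
e^(-3.19) ≈ 0.04117187
lam^k = 3.19^0 = 1
k! = 0! = 1
P = 0.04117187 * 1 / 1 ≈ 0.041172

0.041172


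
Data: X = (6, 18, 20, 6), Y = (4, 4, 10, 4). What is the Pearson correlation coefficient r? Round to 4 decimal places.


r = sum((xi-xbar)(yi-ybar)) / sqrt(sum((xi-xbar)^2) * sum((yi-ybar)^2))
n = 4, xbar = 50/4 = 12.5, ybar = 22/4 = 5.5
Sxy = sum((xi-xbar)(yi-ybar)) = 45
Sxx = sum((xi-xbar)^2) = 171
Syy = sum((yi-ybar)^2) = 27
sqrt(Sxx*Syy) ≈ 67.948510
r = Sxy / sqrt(Sxx*Syy) = 45 / 67.948510 ≈ 0.662266

0.6623


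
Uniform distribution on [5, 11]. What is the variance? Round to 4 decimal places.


Var = (b-a)^2 / 12
(b-a)^2 = (11 - 5)^2 = 36
Var = 36/12 = 3

3.0000


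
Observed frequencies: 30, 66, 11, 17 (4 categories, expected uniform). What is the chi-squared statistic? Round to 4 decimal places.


chi2 = sum((O-E)^2/E), E = total/4
total = 124, E = 124/4 = 31
(30 - 31)^2 / 31 = 1 / 31 = 1/31 ≈ 0.032258
(66 - 31)^2 / 31 = 1225 / 31 = 1225/31 ≈ 39.516129
(11 - 31)^2 / 31 = 400 / 31 = 400/31 ≈ 12.903226
(17 - 31)^2 / 31 = 196 / 31 = 196/31 ≈ 6.322581
chi2 = 1822/31 ≈ 58.774194

58.7742


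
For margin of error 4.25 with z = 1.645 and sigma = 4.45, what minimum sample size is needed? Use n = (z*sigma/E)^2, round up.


z*sigma/E = 1.645 * 4.45 / 4.25 ≈ 1.722412
(z*sigma/E)^2 ≈ 2.966702
round up: n = 3

3


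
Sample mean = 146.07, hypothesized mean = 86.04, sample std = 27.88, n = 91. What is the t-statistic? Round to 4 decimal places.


t = (xbar - mu0) / (s/sqrt(n))
xbar - mu0 = 146.07 - 86.04 = 60.03
sqrt(91) ≈ 9.53939201
s/sqrt(n) = 27.88 / 9.53939201 ≈ 2.92261812
t = 60.03 / 2.92261812 ≈ 20.539803

20.5398


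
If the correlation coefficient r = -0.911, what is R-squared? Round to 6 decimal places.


R^2 = r^2 = (-0.911)^2 = 0.829921

0.829921


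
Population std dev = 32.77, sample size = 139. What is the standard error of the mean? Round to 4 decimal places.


SE = sigma / sqrt(n)
sqrt(139) ≈ 11.789826
SE = 32.77 / 11.789826 ≈ 2.779515

2.7795


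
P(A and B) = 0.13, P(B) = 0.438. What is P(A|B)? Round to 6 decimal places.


P(A|B) = P(A and B) / P(B) = 0.13 / 0.438 = 65/219 ≈ 0.29680365

0.296804


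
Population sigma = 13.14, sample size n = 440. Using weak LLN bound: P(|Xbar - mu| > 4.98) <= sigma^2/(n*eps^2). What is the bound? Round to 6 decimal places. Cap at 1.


bound = min(1, sigma^2/(n*eps^2))
sigma^2 = 13.14^2 = 172.6596
n*eps^2 = 440 * 4.98^2 = 440 * 24.8004 = 10912.176
sigma^2/(n*eps^2) = 172.6596 / 10912.176 ≈ 0.01582266

0.015823


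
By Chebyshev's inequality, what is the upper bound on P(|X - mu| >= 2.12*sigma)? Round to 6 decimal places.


P <= 1/k^2
k^2 = 2.12^2 = 4.4944
1/k^2 = 1 / 4.4944 = 625/2809 ≈ 0.22249911

0.222499


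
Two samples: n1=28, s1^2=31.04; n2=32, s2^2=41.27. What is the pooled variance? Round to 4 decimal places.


sp^2 = ((n1-1)*s1^2 + (n2-1)*s2^2)/(n1+n2-2)
(n1-1)*s1^2 = 27 * 31.04 = 838.08
(n2-1)*s2^2 = 31 * 41.27 = 1279.37
numerator = 838.08 + 1279.37 = 2117.45
n1+n2-2 = 58
sp^2 = 2117.45 / 58 = 42349/1160 ≈ 36.507759

36.5078


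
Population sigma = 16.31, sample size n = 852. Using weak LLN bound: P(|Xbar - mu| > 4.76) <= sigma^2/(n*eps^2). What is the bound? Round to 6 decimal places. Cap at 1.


bound = min(1, sigma^2/(n*eps^2))
sigma^2 = 16.31^2 = 266.0161
n*eps^2 = 852 * 4.76^2 = 852 * 22.6576 = 19304.2752
sigma^2/(n*eps^2) = 266.0161 / 19304.2752 ≈ 0.01378017

0.013780


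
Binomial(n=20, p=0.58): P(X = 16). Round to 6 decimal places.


P = C(n,k) * p^k * (1-p)^(n-k)
C(20,16) = 4845
p^k = 0.58^16 ≈ 0.0001640015
(1-p)^(n-k) = 0.42^4 = 0.03111696
P = 4845 * 0.0001640015 * 0.03111696 ≈ 0.024725

0.024725


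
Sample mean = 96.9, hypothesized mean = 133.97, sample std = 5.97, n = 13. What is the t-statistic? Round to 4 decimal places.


t = (xbar - mu0) / (s/sqrt(n))
xbar - mu0 = 96.9 - 133.97 = -37.07
sqrt(13) ≈ 3.60555128
s/sqrt(n) = 5.97 / 3.60555128 ≈ 1.65578009
t = -37.07 / 1.65578009 ≈ -22.388239

-22.3882


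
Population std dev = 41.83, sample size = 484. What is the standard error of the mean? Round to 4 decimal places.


SE = sigma / sqrt(n)
sqrt(484) = 22
SE = 41.83 / 22 = 4183/2200 ≈ 1.901364

1.9014


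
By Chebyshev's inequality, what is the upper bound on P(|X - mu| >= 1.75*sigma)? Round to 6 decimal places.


P <= 1/k^2
k^2 = 1.75^2 = 3.0625
1/k^2 = 1 / 3.0625 = 16/49 ≈ 0.32653061

0.326531


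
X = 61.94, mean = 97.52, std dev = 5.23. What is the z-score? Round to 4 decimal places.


z = (X - mu) / sigma
X - mu = 61.94 - 97.52 = -35.58
z = -35.58 / 5.23 = -3558/523 ≈ -6.803059

-6.8031


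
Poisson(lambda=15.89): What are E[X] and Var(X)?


E[X] = Var(X) = lambda = 15.89

15.89, 15.89


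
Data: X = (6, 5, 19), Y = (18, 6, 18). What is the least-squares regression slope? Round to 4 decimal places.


b = sum((xi-xbar)(yi-ybar)) / sum((xi-xbar)^2)
n = 3, xbar = 30/3 = 10, ybar = 42/3 = 14
Sxy = sum((xi-xbar)(yi-ybar)) = 60
Sxx = sum((xi-xbar)^2) = 122
b = Sxy / Sxx = 30/61 ≈ 0.491803

0.4918


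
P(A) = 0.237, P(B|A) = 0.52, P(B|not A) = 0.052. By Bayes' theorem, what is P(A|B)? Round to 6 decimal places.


P(A|B) = P(B|A)*P(A) / P(B), P(B) = P(B|A)*P(A) + P(B|not A)*P(not A)
P(B|A)*P(A) = 0.52 * 0.237 = 0.12324
P(B|not A)*P(not A) = 0.052 * 0.763 = 0.039676
P(B) = 0.12324 + 0.039676 = 0.162916
P(A|B) = 0.12324 / 0.162916 = 2370/3133 ≈ 0.75646345

0.756463


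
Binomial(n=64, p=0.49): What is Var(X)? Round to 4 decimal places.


Var = n*p*(1-p) = 64 * 0.49 * 0.51 = 15.9936

15.9936


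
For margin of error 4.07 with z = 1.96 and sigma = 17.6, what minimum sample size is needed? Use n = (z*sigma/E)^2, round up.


z*sigma/E = 1.96 * 17.6 / 4.07 = 1568/185 ≈ 8.475676
(z*sigma/E)^2 ≈ 71.837078
round up: n = 72

72


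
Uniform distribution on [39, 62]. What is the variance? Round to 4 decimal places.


Var = (b-a)^2 / 12
(b-a)^2 = (62 - 39)^2 = 529
Var = 529/12 ≈ 44.083333

44.0833


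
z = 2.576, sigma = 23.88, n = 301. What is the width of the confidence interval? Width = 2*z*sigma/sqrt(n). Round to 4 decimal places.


width = 2*z*sigma/sqrt(n)
2*z*sigma = 2 * 2.576 * 23.88 = 123.02976
sqrt(301) ≈ 17.349352
width = 123.02976 / 17.349352 ≈ 7.091317

7.0913


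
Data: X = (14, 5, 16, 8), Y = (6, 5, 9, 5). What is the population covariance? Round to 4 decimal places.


Cov = (1/n)*sum((xi-xbar)(yi-ybar))
n = 4, xbar = 43/4 = 10.75, ybar = 25/4 = 6.25
sum((xi-xbar)(yi-ybar)) = 24.25
Cov = 24.25 / 4 = 6.0625

6.0625


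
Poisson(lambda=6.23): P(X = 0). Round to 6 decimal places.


P = e^(-lam) * lam^k / k!
e^(-6.23) ≈ 0.001969452
lam^k = 6.23^0 = 1
k! = 0! = 1
P = 0.001969452 * 1 / 1 ≈ 0.001969

0.001969


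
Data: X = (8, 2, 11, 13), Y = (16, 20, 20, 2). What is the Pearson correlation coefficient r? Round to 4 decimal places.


r = sum((xi-xbar)(yi-ybar)) / sqrt(sum((xi-xbar)^2) * sum((yi-ybar)^2))
n = 4, xbar = 34/4 = 8.5, ybar = 58/4 = 14.5
Sxy = sum((xi-xbar)(yi-ybar)) = -79
Sxx = sum((xi-xbar)^2) = 69
Syy = sum((yi-ybar)^2) = 219
sqrt(Sxx*Syy) ≈ 122.926807
r = Sxy / sqrt(Sxx*Syy) = -79 / 122.926807 ≈ -0.642659

-0.6427


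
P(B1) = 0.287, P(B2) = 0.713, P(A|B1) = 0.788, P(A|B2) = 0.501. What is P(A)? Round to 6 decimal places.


P(A) = P(A|B1)*P(B1) + P(A|B2)*P(B2)
P(A|B1)*P(B1) = 0.788 * 0.287 = 0.226156
P(A|B2)*P(B2) = 0.501 * 0.713 = 0.357213
P(A) = 0.226156 + 0.357213 = 0.583369

0.583369


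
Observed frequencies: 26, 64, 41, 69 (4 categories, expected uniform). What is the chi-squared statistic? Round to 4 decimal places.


chi2 = sum((O-E)^2/E), E = total/4
total = 200, E = 200/4 = 50
(26 - 50)^2 / 50 = 576 / 50 = 11.52
(64 - 50)^2 / 50 = 196 / 50 = 3.92
(41 - 50)^2 / 50 = 81 / 50 = 1.62
(69 - 50)^2 / 50 = 361 / 50 = 7.22
chi2 = 24.28

24.2800


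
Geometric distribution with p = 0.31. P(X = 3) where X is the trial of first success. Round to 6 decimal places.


P = (1-p)^(k-1) * p
(1-p)^(k-1) = 0.69^2 = 0.4761
P = 0.4761 * 0.31 = 0.147591

0.147591


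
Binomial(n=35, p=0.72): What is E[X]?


E[X] = n*p = 35 * 0.72 = 25.2

25.2


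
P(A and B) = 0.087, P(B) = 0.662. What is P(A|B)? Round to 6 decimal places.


P(A|B) = P(A and B) / P(B) = 0.087 / 0.662 = 87/662 ≈ 0.13141994

0.131420


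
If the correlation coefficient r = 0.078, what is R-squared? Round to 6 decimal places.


R^2 = r^2 = (0.078)^2 = 0.006084

0.006084


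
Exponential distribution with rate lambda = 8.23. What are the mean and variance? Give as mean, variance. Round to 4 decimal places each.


mean = 1/lam, var = 1/lam^2
mean = 1 / 8.23 = 100/823 ≈ 0.121507
lam^2 = 8.23^2 = 67.7329
var = 1 / 67.7329 ≈ 0.014764

0.1215, 0.0148


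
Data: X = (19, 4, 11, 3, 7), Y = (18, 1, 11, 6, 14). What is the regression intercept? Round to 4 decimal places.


a = ybar - b*xbar, where b = sum((xi-xbar)(yi-ybar)) / sum((xi-xbar)^2)
n = 5, xbar = 44/5 = 8.8, ybar = 50/5 = 10
Sxy = sum((xi-xbar)(yi-ybar)) = 143
Sxx = sum((xi-xbar)^2) = 168.8
b = Sxy / Sxx = 715/844 ≈ 0.847156
a = 10 - 0.847156 * 8.8 = 537/211 ≈ 2.545024

2.5450


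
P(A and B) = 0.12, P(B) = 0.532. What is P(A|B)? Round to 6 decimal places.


P(A|B) = P(A and B) / P(B) = 0.12 / 0.532 = 30/133 ≈ 0.22556391

0.225564


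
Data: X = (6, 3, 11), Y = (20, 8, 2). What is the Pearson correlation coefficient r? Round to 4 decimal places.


r = sum((xi-xbar)(yi-ybar)) / sqrt(sum((xi-xbar)^2) * sum((yi-ybar)^2))
n = 3, xbar = 20/3 ≈ 6.666667, ybar = 30/3 = 10
Sxy = sum((xi-xbar)(yi-ybar)) = -34
Sxx = sum((xi-xbar)^2) = 98/3 ≈ 32.666667
Syy = sum((yi-ybar)^2) = 168
sqrt(Sxx*Syy) ≈ 74.081037
r = Sxy / sqrt(Sxx*Syy) = -34 / 74.081037 ≈ -0.458957

-0.4590


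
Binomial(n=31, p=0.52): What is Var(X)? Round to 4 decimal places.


Var = n*p*(1-p) = 31 * 0.52 * 0.48 = 7.7376

7.7376


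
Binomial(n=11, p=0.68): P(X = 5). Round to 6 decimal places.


P = C(n,k) * p^k * (1-p)^(n-k)
C(11,5) = 462
p^k = 0.68^5 ≈ 0.1453934
(1-p)^(n-k) = 0.32^6 ≈ 0.001073742
P = 462 * 0.1453934 * 0.001073742 ≈ 0.072125

0.072125


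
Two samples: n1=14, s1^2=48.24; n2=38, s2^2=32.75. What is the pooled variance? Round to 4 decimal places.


sp^2 = ((n1-1)*s1^2 + (n2-1)*s2^2)/(n1+n2-2)
(n1-1)*s1^2 = 13 * 48.24 = 627.12
(n2-1)*s2^2 = 37 * 32.75 = 1211.75
numerator = 627.12 + 1211.75 = 1838.87
n1+n2-2 = 50
sp^2 = 1838.87 / 50 = 36.7774

36.7774


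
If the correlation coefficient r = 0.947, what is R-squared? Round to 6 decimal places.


R^2 = r^2 = (0.947)^2 = 0.896809

0.896809


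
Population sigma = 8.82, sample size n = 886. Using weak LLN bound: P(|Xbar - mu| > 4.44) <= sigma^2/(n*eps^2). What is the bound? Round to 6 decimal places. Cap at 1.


bound = min(1, sigma^2/(n*eps^2))
sigma^2 = 8.82^2 = 77.7924
n*eps^2 = 886 * 4.44^2 = 886 * 19.7136 = 17466.2496
sigma^2/(n*eps^2) = 77.7924 / 17466.2496 ≈ 0.00445387

0.004454


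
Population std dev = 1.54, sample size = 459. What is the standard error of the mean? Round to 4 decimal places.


SE = sigma / sqrt(n)
sqrt(459) ≈ 21.424285
SE = 1.54 / 21.424285 ≈ 0.071881

0.0719


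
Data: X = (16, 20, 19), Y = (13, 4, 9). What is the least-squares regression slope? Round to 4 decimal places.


b = sum((xi-xbar)(yi-ybar)) / sum((xi-xbar)^2)
n = 3, xbar = 55/3 ≈ 18.333333, ybar = 26/3 ≈ 8.666667
Sxy = sum((xi-xbar)(yi-ybar)) = -53/3 ≈ -17.666667
Sxx = sum((xi-xbar)^2) = 26/3 ≈ 8.666667
b = Sxy / Sxx = -53/26 ≈ -2.038462

-2.0385


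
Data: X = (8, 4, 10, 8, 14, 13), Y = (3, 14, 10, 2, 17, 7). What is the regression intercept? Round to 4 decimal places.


a = ybar - b*xbar, where b = sum((xi-xbar)(yi-ybar)) / sum((xi-xbar)^2)
n = 6, xbar = 57/6 = 9.5, ybar = 53/6 ≈ 8.833333
Sxy = sum((xi-xbar)(yi-ybar)) = 21.5
Sxx = sum((xi-xbar)^2) = 67.5
b = Sxy / Sxx = 43/135 ≈ 0.318519
a = 8.833333 - 0.318519 * 9.5 = 784/135 ≈ 5.807407

5.8074


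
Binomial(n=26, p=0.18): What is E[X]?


E[X] = n*p = 26 * 0.18 = 4.68

4.68


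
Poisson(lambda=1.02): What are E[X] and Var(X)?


E[X] = Var(X) = lambda = 1.02

1.02, 1.02


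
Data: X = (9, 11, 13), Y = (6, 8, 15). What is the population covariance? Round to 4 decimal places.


Cov = (1/n)*sum((xi-xbar)(yi-ybar))
n = 3, xbar = 33/3 = 11, ybar = 29/3 ≈ 9.666667
sum((xi-xbar)(yi-ybar)) = 18
Cov = 18 / 3 = 6

6.0000


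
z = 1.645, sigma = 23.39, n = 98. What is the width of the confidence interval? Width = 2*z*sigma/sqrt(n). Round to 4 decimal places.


width = 2*z*sigma/sqrt(n)
2*z*sigma = 2 * 1.645 * 23.39 = 76.9531
sqrt(98) ≈ 9.899495
width = 76.9531 / 9.899495 ≈ 7.773437

7.7734


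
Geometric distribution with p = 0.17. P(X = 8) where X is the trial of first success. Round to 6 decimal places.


P = (1-p)^(k-1) * p
(1-p)^(k-1) = 0.83^7 ≈ 0.2713605
P = 0.2713605 * 0.17 ≈ 0.04613129

0.046131


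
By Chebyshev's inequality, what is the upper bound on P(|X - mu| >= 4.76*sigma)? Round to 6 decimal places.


P <= 1/k^2
k^2 = 4.76^2 = 22.6576
1/k^2 = 1 / 22.6576 ≈ 0.04413530

0.044135


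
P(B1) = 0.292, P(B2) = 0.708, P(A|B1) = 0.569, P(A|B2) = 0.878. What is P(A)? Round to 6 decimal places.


P(A) = P(A|B1)*P(B1) + P(A|B2)*P(B2)
P(A|B1)*P(B1) = 0.569 * 0.292 = 0.166148
P(A|B2)*P(B2) = 0.878 * 0.708 = 0.621624
P(A) = 0.166148 + 0.621624 = 0.787772

0.787772


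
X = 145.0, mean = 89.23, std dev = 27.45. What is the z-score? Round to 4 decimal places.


z = (X - mu) / sigma
X - mu = 145.0 - 89.23 = 55.77
z = 55.77 / 27.45 = 1859/915 ≈ 2.031694

2.0317


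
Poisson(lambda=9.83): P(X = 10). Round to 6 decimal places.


P = e^(-lam) * lam^k / k!
e^(-9.83) ≈ 0.00005381276
lam^k = 9.83^10 ≈ 8424326266.259976
k! = 10! = 3628800
P = 0.00005381276 * 8424326266.259976 / 3628800 ≈ 0.124927

0.124927


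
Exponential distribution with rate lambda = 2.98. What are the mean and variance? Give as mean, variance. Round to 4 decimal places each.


mean = 1/lam, var = 1/lam^2
mean = 1 / 2.98 = 50/149 ≈ 0.335570
lam^2 = 2.98^2 = 8.8804
var = 1 / 8.8804 ≈ 0.112608

0.3356, 0.1126


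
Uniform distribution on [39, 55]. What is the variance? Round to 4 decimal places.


Var = (b-a)^2 / 12
(b-a)^2 = (55 - 39)^2 = 256
Var = 256/12 ≈ 21.333333

21.3333


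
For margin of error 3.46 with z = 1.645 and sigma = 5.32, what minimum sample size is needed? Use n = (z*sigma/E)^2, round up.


z*sigma/E = 1.645 * 5.32 / 3.46 ≈ 2.529306
(z*sigma/E)^2 ≈ 6.397391
round up: n = 7

7


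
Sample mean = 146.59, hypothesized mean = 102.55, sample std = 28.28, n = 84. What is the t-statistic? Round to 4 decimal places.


t = (xbar - mu0) / (s/sqrt(n))
xbar - mu0 = 146.59 - 102.55 = 44.04
sqrt(84) ≈ 9.16515139
s/sqrt(n) = 28.28 / 9.16515139 ≈ 3.08560097
t = 44.04 / 3.08560097 ≈ 14.272746

14.2727


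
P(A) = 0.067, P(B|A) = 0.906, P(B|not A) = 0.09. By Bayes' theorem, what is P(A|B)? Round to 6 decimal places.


P(A|B) = P(B|A)*P(A) / P(B), P(B) = P(B|A)*P(A) + P(B|not A)*P(not A)
P(B|A)*P(A) = 0.906 * 0.067 = 0.060702
P(B|not A)*P(not A) = 0.09 * 0.933 = 0.08397
P(B) = 0.060702 + 0.08397 = 0.144672
P(A|B) = 0.060702 / 0.144672 ≈ 0.41958361

0.419584


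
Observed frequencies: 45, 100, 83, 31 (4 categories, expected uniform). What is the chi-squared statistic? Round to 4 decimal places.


chi2 = sum((O-E)^2/E), E = total/4
total = 259, E = 259/4 = 64.75
(45 - 64.75)^2 / 64.75 = 390.0625 / 64.75 = 6241/1036 ≈ 6.024131
(100 - 64.75)^2 / 64.75 = 1242.5625 / 64.75 = 19881/1036 ≈ 19.190154
(83 - 64.75)^2 / 64.75 = 333.0625 / 64.75 = 5329/1036 ≈ 5.143822
(31 - 64.75)^2 / 64.75 = 1139.0625 / 64.75 = 18225/1036 ≈ 17.591699
chi2 = 12419/259 ≈ 47.949807

47.9498


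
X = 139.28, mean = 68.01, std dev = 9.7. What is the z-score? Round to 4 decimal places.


z = (X - mu) / sigma
X - mu = 139.28 - 68.01 = 71.27
z = 71.27 / 9.7 = 7127/970 ≈ 7.347423

7.3474


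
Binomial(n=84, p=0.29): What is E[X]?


E[X] = n*p = 84 * 0.29 = 24.36

24.36


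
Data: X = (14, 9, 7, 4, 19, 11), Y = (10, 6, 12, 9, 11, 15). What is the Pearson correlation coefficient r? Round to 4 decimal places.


r = sum((xi-xbar)(yi-ybar)) / sqrt(sum((xi-xbar)^2) * sum((yi-ybar)^2))
n = 6, xbar = 64/6 = 32/3 ≈ 10.666667, ybar = 63/6 = 10.5
Sxy = sum((xi-xbar)(yi-ybar)) = 16
Sxx = sum((xi-xbar)^2) = 424/3 ≈ 141.333333
Syy = sum((yi-ybar)^2) = 45.5
sqrt(Sxx*Syy) ≈ 80.191438
r = Sxy / sqrt(Sxx*Syy) = 16 / 80.191438 ≈ 0.199523

0.1995


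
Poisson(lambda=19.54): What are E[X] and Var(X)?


E[X] = Var(X) = lambda = 19.54

19.54, 19.54


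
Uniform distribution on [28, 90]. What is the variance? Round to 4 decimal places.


Var = (b-a)^2 / 12
(b-a)^2 = (90 - 28)^2 = 3844
Var = 3844/12 ≈ 320.333333

320.3333


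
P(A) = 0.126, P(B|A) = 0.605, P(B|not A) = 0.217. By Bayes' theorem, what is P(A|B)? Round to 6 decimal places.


P(A|B) = P(B|A)*P(A) / P(B), P(B) = P(B|A)*P(A) + P(B|not A)*P(not A)
P(B|A)*P(A) = 0.605 * 0.126 = 0.07623
P(B|not A)*P(not A) = 0.217 * 0.874 = 0.189658
P(B) = 0.07623 + 0.189658 = 0.265888
P(A|B) = 0.07623 / 0.265888 ≈ 0.28669966

0.286700


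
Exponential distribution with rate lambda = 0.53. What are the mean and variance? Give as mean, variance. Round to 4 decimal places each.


mean = 1/lam, var = 1/lam^2
mean = 1 / 0.53 = 100/53 ≈ 1.886792
lam^2 = 0.53^2 = 0.2809
var = 1 / 0.2809 = 10000/2809 ≈ 3.559986

1.8868, 3.5600


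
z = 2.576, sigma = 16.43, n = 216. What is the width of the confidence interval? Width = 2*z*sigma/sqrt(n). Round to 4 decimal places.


width = 2*z*sigma/sqrt(n)
2*z*sigma = 2 * 2.576 * 16.43 = 84.64736
sqrt(216) ≈ 14.696938
width = 84.64736 / 14.696938 ≈ 5.759523

5.7595


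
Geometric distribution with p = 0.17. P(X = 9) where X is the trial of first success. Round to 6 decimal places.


P = (1-p)^(k-1) * p
(1-p)^(k-1) = 0.83^8 ≈ 0.2252292
P = 0.2252292 * 0.17 ≈ 0.03828897

0.038289
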